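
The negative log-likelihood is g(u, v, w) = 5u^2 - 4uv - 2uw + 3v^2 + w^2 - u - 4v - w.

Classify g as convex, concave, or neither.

convex

g is quadratic, so its Hessian is the constant matrix H = [[10, -4, -2], [-4, 6, 0], [-2, 0, 2]].
Leading principal minors: 10, 44, 64.
All positive ⇒ H ≻ 0 ⇒ convex.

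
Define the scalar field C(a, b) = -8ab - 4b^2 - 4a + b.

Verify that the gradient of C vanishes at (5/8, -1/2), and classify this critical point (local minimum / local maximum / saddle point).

∇C = (-8b - 4, -8a - 8b + 1); substituting (5/8, -1/2) gives ∇C = (0, 0), so (5/8, -1/2) is indeed a critical point.
The Hessian of C is constant: H = [[0, -8], [-8, -8]].
det(H) = 0·(-8) − (-8)² = -64.
Since det(H) < 0, H is indefinite and the critical point is a saddle point.

saddle point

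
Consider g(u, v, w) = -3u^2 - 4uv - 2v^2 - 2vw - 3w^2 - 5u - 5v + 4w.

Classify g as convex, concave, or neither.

g is quadratic, so its Hessian is the constant matrix H = [[-6, -4, 0], [-4, -4, -2], [0, -2, -6]].
Leading principal minors: -6, 8, -24.
Signs alternate −, +, − ⇒ H ≺ 0 ⇒ concave.

concave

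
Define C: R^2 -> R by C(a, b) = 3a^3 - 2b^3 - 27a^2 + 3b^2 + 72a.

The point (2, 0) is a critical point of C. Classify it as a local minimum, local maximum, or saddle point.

saddle point

The mixed partial ∂²C/∂a∂b is 0, so the Hessian at any point is diag(C_aa, C_bb) = diag(18(a - 3), 6(-2b + 1)).
At (2, 0): H = diag(-18, 6).
The eigenvalues have opposite signs, so H is indefinite: a saddle point.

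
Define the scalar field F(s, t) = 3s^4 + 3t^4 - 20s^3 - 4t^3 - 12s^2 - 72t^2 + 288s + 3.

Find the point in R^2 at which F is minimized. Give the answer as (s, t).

F(s,t) separates as P(s) + Q(t) + 3, so its minimum is min P + min Q + 3.
P'(s) = 12(s - 4)(s - 3)(s + 2) vanishes at s ∈ {-2, 3, 4}; Q'(t) = 12t(t - 4)(t + 3) vanishes at t ∈ {-3, 0, 4}.
Local minima of P (where P''>0): P(-2)=-416, P(4)=448. Local minima of Q: Q(-3)=-297, Q(4)=-640.
So the global minimum of F is P(-2) + Q(4) + 3 = -416 − 640 + 3 = -1053, attained at (-2, 4).

(-2, 4)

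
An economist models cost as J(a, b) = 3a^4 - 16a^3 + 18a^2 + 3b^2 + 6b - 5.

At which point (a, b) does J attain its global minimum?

(3, -1)

J(a,b) separates as P(a) + Q(b) − 5, so its minimum is min P + min Q − 5.
P'(a) = 12a(a - 3)(a - 1) vanishes at a ∈ {0, 1, 3}; Q'(b) = 6b + 6 vanishes at b ∈ {-1}.
Local minima of P (where P''>0): P(0)=0, P(3)=-27. Local minima of Q: Q(-1)=-3.
So the global minimum of J is P(3) + Q(-1) − 5 = -27 − 3 − 5 = -35, attained at (3, -1).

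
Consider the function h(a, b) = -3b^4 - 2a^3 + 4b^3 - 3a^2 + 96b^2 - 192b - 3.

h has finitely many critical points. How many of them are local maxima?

h separates as a function of a plus a function of b, so ∇h=0 decouples.
∂h/∂a = -6a(a + 1) = 0 at a ∈ {-1, 0}; ∂h/∂b = -12(b - 4)(b - 1)(b + 4) = 0 at b ∈ {-4, 1, 4}.
The Hessian is diagonal: diag(h_aa, h_bb). Second derivatives: h_aa(-1)=6, h_aa(0)=-6; h_bb(-4)=-480, h_bb(1)=180, h_bb(4)=-288.
Local maxima occur where both diagonal entries negative: (0, -4), (0, 4). Count: 2.

2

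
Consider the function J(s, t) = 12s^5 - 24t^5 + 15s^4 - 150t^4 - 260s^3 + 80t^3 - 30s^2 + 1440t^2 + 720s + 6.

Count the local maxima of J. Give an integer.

J separates as a function of s plus a function of t, so ∇J=0 decouples.
∂J/∂s = 60(s - 3)(s - 1)(s + 1)(s + 4) = 0 at s ∈ {-4, -1, 1, 3}; ∂J/∂t = -120t(t - 2)(t + 3)(t + 4) = 0 at t ∈ {-4, -3, 0, 2}.
The Hessian is diagonal: diag(J_ss, J_tt). Second derivatives: J_ss(-4)=-6300, J_ss(-1)=1440, J_ss(1)=-1200, J_ss(3)=3360; J_tt(-4)=2880, J_tt(-3)=-1800, J_tt(0)=2880, J_tt(2)=-7200.
Local maxima occur where both diagonal entries negative: (-4, -3), (-4, 2), (1, -3), (1, 2). Count: 4.

4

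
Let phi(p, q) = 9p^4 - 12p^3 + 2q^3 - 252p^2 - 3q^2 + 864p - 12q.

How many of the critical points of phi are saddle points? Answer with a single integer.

3

phi separates as a function of p plus a function of q, so ∇phi=0 decouples.
∂phi/∂p = 36(p - 3)(p - 2)(p + 4) = 0 at p ∈ {-4, 2, 3}; ∂phi/∂q = 6(q - 2)(q + 1) = 0 at q ∈ {-1, 2}.
The Hessian is diagonal: diag(phi_pp, phi_qq). Second derivatives: phi_pp(-4)=1512, phi_pp(2)=-216, phi_pp(3)=252; phi_qq(-1)=-18, phi_qq(2)=18.
Saddle points occur where the two diagonal entries have opposite signs: (-4, -1), (2, 2), (3, -1). Count: 3.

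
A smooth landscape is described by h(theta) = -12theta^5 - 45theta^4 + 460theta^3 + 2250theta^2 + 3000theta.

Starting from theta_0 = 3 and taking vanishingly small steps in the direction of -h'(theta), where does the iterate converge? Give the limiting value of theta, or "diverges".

-1

h'(theta) = -60(theta - 5)(theta + 1)(theta + 2)(theta + 5), so h'(3) = 19200.
Gradient descent moves in the -h' direction, i.e. theta is decreasing.
The nearest critical point in that direction is theta = -1, where h'' = 1440 > 0 (a local minimum). The iterate converges there.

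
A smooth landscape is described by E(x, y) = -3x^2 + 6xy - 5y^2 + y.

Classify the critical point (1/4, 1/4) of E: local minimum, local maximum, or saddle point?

local maximum

The Hessian of E is constant: H = [[-6, 6], [6, -10]].
det(H) = (-6)·(-10) − 6² = 24.
det(H) > 0 and tr(H) = -16 < 0, so H is negative definite and the point is a local maximum.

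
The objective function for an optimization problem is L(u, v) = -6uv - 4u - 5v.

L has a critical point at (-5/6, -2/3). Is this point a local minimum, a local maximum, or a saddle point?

saddle point

The Hessian of L is constant: H = [[0, -6], [-6, 0]].
det(H) = 0·0 − (-6)² = -36.
Since det(H) < 0, H is indefinite and the critical point is a saddle point.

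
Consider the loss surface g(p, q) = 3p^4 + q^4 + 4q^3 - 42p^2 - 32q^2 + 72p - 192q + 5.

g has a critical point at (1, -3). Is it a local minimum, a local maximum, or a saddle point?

local maximum

The mixed partial ∂²g/∂p∂q is 0, so the Hessian at any point is diag(g_pp, g_qq) = diag(12(3p^2 - 7), 4(3q^2 + 6q - 16)).
At (1, -3): H = diag(-48, -28).
Both eigenvalues are negative, so H is negative definite: a local maximum.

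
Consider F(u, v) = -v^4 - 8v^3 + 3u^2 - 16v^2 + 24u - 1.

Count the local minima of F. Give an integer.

F separates as a function of u plus a function of v, so ∇F=0 decouples.
∂F/∂u = 6(u + 4) = 0 at u ∈ {-4}; ∂F/∂v = -4v(v + 2)(v + 4) = 0 at v ∈ {-4, -2, 0}.
The Hessian is diagonal: diag(F_uu, F_vv). Second derivatives: F_uu(-4)=6; F_vv(-4)=-32, F_vv(-2)=16, F_vv(0)=-32.
Local minima occur where both diagonal entries positive: (-4, -2). Count: 1.

1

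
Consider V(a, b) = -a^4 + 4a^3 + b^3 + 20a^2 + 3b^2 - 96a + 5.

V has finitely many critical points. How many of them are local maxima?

V separates as a function of a plus a function of b, so ∇V=0 decouples.
∂V/∂a = -4(a - 4)(a - 2)(a + 3) = 0 at a ∈ {-3, 2, 4}; ∂V/∂b = 3b(b + 2) = 0 at b ∈ {-2, 0}.
The Hessian is diagonal: diag(V_aa, V_bb). Second derivatives: V_aa(-3)=-140, V_aa(2)=40, V_aa(4)=-56; V_bb(-2)=-6, V_bb(0)=6.
Local maxima occur where both diagonal entries negative: (-3, -2), (4, -2). Count: 2.

2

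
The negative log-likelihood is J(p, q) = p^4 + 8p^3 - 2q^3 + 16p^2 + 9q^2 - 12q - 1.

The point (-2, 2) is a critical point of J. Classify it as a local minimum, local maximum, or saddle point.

local maximum

The mixed partial ∂²J/∂p∂q is 0, so the Hessian at any point is diag(J_pp, J_qq) = diag(4(3p^2 + 12p + 8), 6(-2q + 3)).
At (-2, 2): H = diag(-16, -6).
Both eigenvalues are negative, so H is negative definite: a local maximum.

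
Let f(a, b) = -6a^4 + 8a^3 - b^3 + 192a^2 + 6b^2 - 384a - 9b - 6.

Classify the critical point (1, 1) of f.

local minimum

The mixed partial ∂²f/∂a∂b is 0, so the Hessian at any point is diag(f_aa, f_bb) = diag(24(-3a^2 + 2a + 16), 6(-b + 2)).
At (1, 1): H = diag(360, 6).
Both eigenvalues are positive, so H is positive definite: a local minimum.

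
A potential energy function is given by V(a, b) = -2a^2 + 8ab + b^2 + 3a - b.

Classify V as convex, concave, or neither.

V is quadratic, so its Hessian is the constant matrix H = [[-4, 8], [8, 2]].
det(H) = -72, tr(H) = -2.
det(H) < 0, so H is indefinite: neither convex nor concave.

neither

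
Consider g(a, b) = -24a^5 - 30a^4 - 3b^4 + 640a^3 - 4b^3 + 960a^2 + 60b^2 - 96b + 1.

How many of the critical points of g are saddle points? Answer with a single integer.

g separates as a function of a plus a function of b, so ∇g=0 decouples.
∂g/∂a = -120a(a - 4)(a + 1)(a + 4) = 0 at a ∈ {-4, -1, 0, 4}; ∂g/∂b = -12(b - 2)(b - 1)(b + 4) = 0 at b ∈ {-4, 1, 2}.
The Hessian is diagonal: diag(g_aa, g_bb). Second derivatives: g_aa(-4)=11520, g_aa(-1)=-1800, g_aa(0)=1920, g_aa(4)=-19200; g_bb(-4)=-360, g_bb(1)=60, g_bb(2)=-72.
Saddle points occur where the two diagonal entries have opposite signs: (-4, -4), (-4, 2), (-1, 1), (0, -4), (0, 2), (4, 1). Count: 6.

6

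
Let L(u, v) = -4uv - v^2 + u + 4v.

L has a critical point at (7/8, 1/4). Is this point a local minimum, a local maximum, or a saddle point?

saddle point

The Hessian of L is constant: H = [[0, -4], [-4, -2]].
det(H) = 0·(-2) − (-4)² = -16.
Since det(H) < 0, H is indefinite and the critical point is a saddle point.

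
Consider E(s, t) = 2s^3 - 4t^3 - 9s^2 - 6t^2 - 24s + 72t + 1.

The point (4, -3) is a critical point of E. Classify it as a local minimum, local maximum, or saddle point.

The mixed partial ∂²E/∂s∂t is 0, so the Hessian at any point is diag(E_ss, E_tt) = diag(6(2s - 3), -12(2t + 1)).
At (4, -3): H = diag(30, 60).
Both eigenvalues are positive, so H is positive definite: a local minimum.

local minimum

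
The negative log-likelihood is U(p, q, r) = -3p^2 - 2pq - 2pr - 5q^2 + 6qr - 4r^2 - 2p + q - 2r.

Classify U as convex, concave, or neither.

U is quadratic, so its Hessian is the constant matrix H = [[-6, -2, -2], [-2, -10, 6], [-2, 6, -8]].
Leading principal minors: -6, 56, -144.
Signs alternate −, +, − ⇒ H ≺ 0 ⇒ concave.

concave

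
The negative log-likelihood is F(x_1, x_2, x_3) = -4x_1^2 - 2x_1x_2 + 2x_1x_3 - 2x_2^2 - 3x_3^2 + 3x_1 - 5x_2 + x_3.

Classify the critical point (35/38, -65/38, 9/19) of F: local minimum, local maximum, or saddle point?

The Hessian is constant: H = [[-8, -2, 2], [-2, -4, 0], [2, 0, -6]].
Leading principal minors: Δ₁ = -8, Δ₂ = 28, Δ₃ = -152.
The minors alternate sign starting negative (−, +, −), so H is negative definite: a local maximum.

local maximum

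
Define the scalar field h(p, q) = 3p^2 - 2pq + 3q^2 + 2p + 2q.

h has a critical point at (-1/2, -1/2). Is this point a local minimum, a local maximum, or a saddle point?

local minimum

The Hessian of h is constant: H = [[6, -2], [-2, 6]].
det(H) = 6·6 − (-2)² = 32.
det(H) > 0 and tr(H) = 12 > 0, so H is positive definite and the point is a local minimum.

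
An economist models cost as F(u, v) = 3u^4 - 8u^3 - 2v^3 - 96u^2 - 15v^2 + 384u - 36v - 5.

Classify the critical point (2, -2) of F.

local maximum

The mixed partial ∂²F/∂u∂v is 0, so the Hessian at any point is diag(F_uu, F_vv) = diag(12(3u^2 - 4u - 16), -6(2v + 5)).
At (2, -2): H = diag(-144, -6).
Both eigenvalues are negative, so H is negative definite: a local maximum.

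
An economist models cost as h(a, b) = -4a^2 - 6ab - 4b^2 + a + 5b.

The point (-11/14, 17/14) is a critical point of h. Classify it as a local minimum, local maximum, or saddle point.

local maximum

The Hessian of h is constant: H = [[-8, -6], [-6, -8]].
det(H) = (-8)·(-8) − (-6)² = 28.
det(H) > 0 and tr(H) = -16 < 0, so H is negative definite and the point is a local maximum.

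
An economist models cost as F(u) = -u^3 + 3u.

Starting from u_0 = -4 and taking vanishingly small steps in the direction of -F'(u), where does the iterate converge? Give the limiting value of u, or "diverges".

F'(u) = -3(u - 1)(u + 1), so F'(-4) = -45.
Gradient descent moves in the -F' direction, i.e. u is increasing.
The nearest critical point in that direction is u = -1, where F'' = 6 > 0 (a local minimum). The iterate converges there.

-1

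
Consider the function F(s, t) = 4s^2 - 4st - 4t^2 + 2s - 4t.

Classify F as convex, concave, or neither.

F is quadratic, so its Hessian is the constant matrix H = [[8, -4], [-4, -8]].
det(H) = -80, tr(H) = 0.
det(H) < 0, so H is indefinite: neither convex nor concave.

neither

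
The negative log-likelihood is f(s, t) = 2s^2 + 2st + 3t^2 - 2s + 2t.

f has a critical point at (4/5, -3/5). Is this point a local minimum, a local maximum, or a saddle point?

local minimum

The Hessian of f is constant: H = [[4, 2], [2, 6]].
det(H) = 4·6 − 2² = 20.
det(H) > 0 and tr(H) = 10 > 0, so H is positive definite and the point is a local minimum.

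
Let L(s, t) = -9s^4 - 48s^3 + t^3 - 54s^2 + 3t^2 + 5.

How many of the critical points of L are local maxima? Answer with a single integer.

L separates as a function of s plus a function of t, so ∇L=0 decouples.
∂L/∂s = -36s(s + 1)(s + 3) = 0 at s ∈ {-3, -1, 0}; ∂L/∂t = 3t(t + 2) = 0 at t ∈ {-2, 0}.
The Hessian is diagonal: diag(L_ss, L_tt). Second derivatives: L_ss(-3)=-216, L_ss(-1)=72, L_ss(0)=-108; L_tt(-2)=-6, L_tt(0)=6.
Local maxima occur where both diagonal entries negative: (-3, -2), (0, -2). Count: 2.

2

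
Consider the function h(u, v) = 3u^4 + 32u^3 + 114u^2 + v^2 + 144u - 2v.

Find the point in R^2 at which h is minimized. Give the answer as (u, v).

h(u,v) separates as P(u) + Q(v), so its minimum is min P + min Q.
P'(u) = 12(u + 1)(u + 3)(u + 4) vanishes at u ∈ {-4, -3, -1}; Q'(v) = 2v - 2 vanishes at v ∈ {1}.
Local minima of P (where P''>0): P(-4)=-32, P(-1)=-59. Local minima of Q: Q(1)=-1.
So the global minimum of h is P(-1) + Q(1) = -59 − 1 = -60, attained at (-1, 1).

(-1, 1)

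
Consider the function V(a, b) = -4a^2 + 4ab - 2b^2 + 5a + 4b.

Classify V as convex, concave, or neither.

concave

V is quadratic, so its Hessian is the constant matrix H = [[-8, 4], [4, -4]].
det(H) = 16, tr(H) = -12.
det(H) > 0 and tr(H) < 0, so H is negative definite everywhere: concave.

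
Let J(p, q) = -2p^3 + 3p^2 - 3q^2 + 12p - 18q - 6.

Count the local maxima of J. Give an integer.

J separates as a function of p plus a function of q, so ∇J=0 decouples.
∂J/∂p = -6(p - 2)(p + 1) = 0 at p ∈ {-1, 2}; ∂J/∂q = -6(q + 3) = 0 at q ∈ {-3}.
The Hessian is diagonal: diag(J_pp, J_qq). Second derivatives: J_pp(-1)=18, J_pp(2)=-18; J_qq(-3)=-6.
Local maxima occur where both diagonal entries negative: (2, -3). Count: 1.

1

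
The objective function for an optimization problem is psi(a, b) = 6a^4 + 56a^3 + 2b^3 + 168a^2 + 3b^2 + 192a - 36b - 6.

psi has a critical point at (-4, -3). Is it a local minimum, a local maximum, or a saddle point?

saddle point

The mixed partial ∂²psi/∂a∂b is 0, so the Hessian at any point is diag(psi_aa, psi_bb) = diag(24(3a^2 + 14a + 14), 6(2b + 1)).
At (-4, -3): H = diag(144, -30).
The eigenvalues have opposite signs, so H is indefinite: a saddle point.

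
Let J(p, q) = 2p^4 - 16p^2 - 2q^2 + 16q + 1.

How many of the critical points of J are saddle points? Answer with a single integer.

J separates as a function of p plus a function of q, so ∇J=0 decouples.
∂J/∂p = 8p(p - 2)(p + 2) = 0 at p ∈ {-2, 0, 2}; ∂J/∂q = -4(q - 4) = 0 at q ∈ {4}.
The Hessian is diagonal: diag(J_pp, J_qq). Second derivatives: J_pp(-2)=64, J_pp(0)=-32, J_pp(2)=64; J_qq(4)=-4.
Saddle points occur where the two diagonal entries have opposite signs: (-2, 4), (2, 4). Count: 2.

2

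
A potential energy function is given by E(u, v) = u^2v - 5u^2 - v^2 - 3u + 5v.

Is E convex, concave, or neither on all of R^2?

The term u^2v is cubic, so the Hessian is not constant.
∂²E/∂u² = 2v - 10, which takes both signs as v varies (negative for sufficiently negative v). A diagonal entry of the Hessian changing sign means the Hessian is neither positive- nor negative-semidefinite on all of R^2.

neither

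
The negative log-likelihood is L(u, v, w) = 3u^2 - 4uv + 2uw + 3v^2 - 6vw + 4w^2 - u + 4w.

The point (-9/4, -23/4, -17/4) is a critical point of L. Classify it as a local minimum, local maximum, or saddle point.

The Hessian is constant: H = [[6, -4, 2], [-4, 6, -6], [2, -6, 8]].
Leading principal minors: Δ₁ = 6, Δ₂ = 20, Δ₃ = 16.
All leading minors are positive, so H is positive definite: a local minimum.

local minimum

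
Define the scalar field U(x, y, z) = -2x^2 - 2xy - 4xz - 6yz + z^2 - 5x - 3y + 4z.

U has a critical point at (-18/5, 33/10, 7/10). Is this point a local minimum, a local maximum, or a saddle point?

The Hessian is constant: H = [[-4, -2, -4], [-2, 0, -6], [-4, -6, 2]].
Leading principal minors: Δ₁ = -4, Δ₂ = -4, Δ₃ = 40.
The minors fit neither the all-positive nor the alternating-sign pattern, so H is indefinite: a saddle point.

saddle point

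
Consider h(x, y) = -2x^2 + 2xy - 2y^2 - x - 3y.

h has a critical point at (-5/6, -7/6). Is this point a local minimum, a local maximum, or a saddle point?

local maximum

The Hessian of h is constant: H = [[-4, 2], [2, -4]].
det(H) = (-4)·(-4) − 2² = 12.
det(H) > 0 and tr(H) = -8 < 0, so H is negative definite and the point is a local maximum.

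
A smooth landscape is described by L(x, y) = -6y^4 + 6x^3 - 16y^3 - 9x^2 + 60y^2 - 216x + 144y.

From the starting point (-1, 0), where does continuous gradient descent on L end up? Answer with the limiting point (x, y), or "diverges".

(4, -1)

L is separable, so gradient descent decouples: x follows -∂L/∂x, y follows -∂L/∂y.
∂L/∂x = 18(x - 4)(x + 3); at x=-1 this is -180, so x increases.
∂L/∂y = -24(y - 2)(y + 1)(y + 3); at y=0 this is 144, so y decreases.
x converges to its nearest critical value 4 (a local min of the x-part); y converges to -1. The iterate converges to (4, -1).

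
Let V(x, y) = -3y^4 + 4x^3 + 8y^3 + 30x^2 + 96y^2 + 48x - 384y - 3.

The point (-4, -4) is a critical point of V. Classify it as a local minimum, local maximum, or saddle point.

local maximum

The mixed partial ∂²V/∂x∂y is 0, so the Hessian at any point is diag(V_xx, V_yy) = diag(12(2x + 5), 12(-3y^2 + 4y + 16)).
At (-4, -4): H = diag(-36, -576).
Both eigenvalues are negative, so H is negative definite: a local maximum.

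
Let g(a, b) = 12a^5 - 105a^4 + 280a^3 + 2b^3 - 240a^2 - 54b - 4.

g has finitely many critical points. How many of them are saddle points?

4

g separates as a function of a plus a function of b, so ∇g=0 decouples.
∂g/∂a = 60a(a - 4)(a - 2)(a - 1) = 0 at a ∈ {0, 1, 2, 4}; ∂g/∂b = 6(b - 3)(b + 3) = 0 at b ∈ {-3, 3}.
The Hessian is diagonal: diag(g_aa, g_bb). Second derivatives: g_aa(0)=-480, g_aa(1)=180, g_aa(2)=-240, g_aa(4)=1440; g_bb(-3)=-36, g_bb(3)=36.
Saddle points occur where the two diagonal entries have opposite signs: (0, 3), (1, -3), (2, 3), (4, -3). Count: 4.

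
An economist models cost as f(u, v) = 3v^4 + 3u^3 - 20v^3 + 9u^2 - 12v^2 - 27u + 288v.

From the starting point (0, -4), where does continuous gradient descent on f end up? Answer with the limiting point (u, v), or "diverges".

f is separable, so gradient descent decouples: u follows -∂f/∂u, v follows -∂f/∂v.
∂f/∂u = 9(u - 1)(u + 3); at u=0 this is -27, so u increases.
∂f/∂v = 12(v - 4)(v - 3)(v + 2); at v=-4 this is -1344, so v increases.
u converges to its nearest critical value 1 (a local min of the u-part); v converges to -2. The iterate converges to (1, -2).

(1, -2)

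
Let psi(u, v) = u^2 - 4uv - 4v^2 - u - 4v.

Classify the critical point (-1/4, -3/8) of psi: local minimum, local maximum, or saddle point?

saddle point

The Hessian of psi is constant: H = [[2, -4], [-4, -8]].
det(H) = 2·(-8) − (-4)² = -32.
Since det(H) < 0, H is indefinite and the critical point is a saddle point.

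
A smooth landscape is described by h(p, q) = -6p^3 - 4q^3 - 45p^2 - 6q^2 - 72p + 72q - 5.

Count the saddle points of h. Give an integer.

2

h separates as a function of p plus a function of q, so ∇h=0 decouples.
∂h/∂p = -18(p + 1)(p + 4) = 0 at p ∈ {-4, -1}; ∂h/∂q = -12(q - 2)(q + 3) = 0 at q ∈ {-3, 2}.
The Hessian is diagonal: diag(h_pp, h_qq). Second derivatives: h_pp(-4)=54, h_pp(-1)=-54; h_qq(-3)=60, h_qq(2)=-60.
Saddle points occur where the two diagonal entries have opposite signs: (-4, 2), (-1, -3). Count: 2.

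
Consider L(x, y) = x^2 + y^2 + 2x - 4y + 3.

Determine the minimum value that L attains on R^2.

L(x,y) separates as P(x) + Q(y) + 3, so its minimum is min P + min Q + 3.
P'(x) = 2x + 2 vanishes at x ∈ {-1}; Q'(y) = 2y - 4 vanishes at y ∈ {2}.
Local minima of P (where P''>0): P(-1)=-1. Local minima of Q: Q(2)=-4.
So the global minimum of L is P(-1) + Q(2) + 3 = -1 − 4 + 3 = -2, attained at (-1, 2).

-2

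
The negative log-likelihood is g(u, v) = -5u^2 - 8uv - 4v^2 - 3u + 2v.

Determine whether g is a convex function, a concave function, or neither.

concave

g is quadratic, so its Hessian is the constant matrix H = [[-10, -8], [-8, -8]].
det(H) = 16, tr(H) = -18.
det(H) > 0 and tr(H) < 0, so H is negative definite everywhere: concave.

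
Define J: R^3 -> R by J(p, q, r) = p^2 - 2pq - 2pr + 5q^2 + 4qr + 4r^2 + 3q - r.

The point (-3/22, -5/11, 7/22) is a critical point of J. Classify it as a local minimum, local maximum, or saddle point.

local minimum

The Hessian is constant: H = [[2, -2, -2], [-2, 10, 4], [-2, 4, 8]].
Leading principal minors: Δ₁ = 2, Δ₂ = 16, Δ₃ = 88.
All leading minors are positive, so H is positive definite: a local minimum.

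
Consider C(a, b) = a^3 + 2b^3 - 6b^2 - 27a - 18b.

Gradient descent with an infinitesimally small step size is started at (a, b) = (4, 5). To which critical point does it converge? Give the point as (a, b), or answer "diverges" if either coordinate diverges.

C is separable, so gradient descent decouples: a follows -∂C/∂a, b follows -∂C/∂b.
∂C/∂a = 3(a - 3)(a + 3); at a=4 this is 21, so a decreases.
∂C/∂b = 6(b - 3)(b + 1); at b=5 this is 72, so b decreases.
a converges to its nearest critical value 3 (a local min of the a-part); b converges to 3. The iterate converges to (3, 3).

(3, 3)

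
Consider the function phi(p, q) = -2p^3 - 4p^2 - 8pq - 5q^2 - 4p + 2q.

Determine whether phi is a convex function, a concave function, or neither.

The term -2p^3 is cubic, so the Hessian is not constant.
∂²phi/∂p² = -12p - 8, which takes both signs as p varies (negative for sufficiently large p). A diagonal entry of the Hessian changing sign means the Hessian is neither positive- nor negative-semidefinite on all of R^2.

neither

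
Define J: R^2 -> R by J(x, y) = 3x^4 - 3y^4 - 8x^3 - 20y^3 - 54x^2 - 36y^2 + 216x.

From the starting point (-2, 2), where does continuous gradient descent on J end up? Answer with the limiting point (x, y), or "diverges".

diverges

J is separable, so gradient descent decouples: x follows -∂J/∂x, y follows -∂J/∂y.
∂J/∂x = 12(x - 3)(x - 2)(x + 3); at x=-2 this is 240, so x decreases.
∂J/∂y = -12y(y + 2)(y + 3); at y=2 this is -480, so y increases.
The y-coordinate has no critical point in that direction and runs off to infinity.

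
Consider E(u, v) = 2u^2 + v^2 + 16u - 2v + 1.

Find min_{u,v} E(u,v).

E(u,v) separates as P(u) + Q(v) + 1, so its minimum is min P + min Q + 1.
P'(u) = 4u + 16 vanishes at u ∈ {-4}; Q'(v) = 2v - 2 vanishes at v ∈ {1}.
Local minima of P (where P''>0): P(-4)=-32. Local minima of Q: Q(1)=-1.
So the global minimum of E is P(-4) + Q(1) + 1 = -32 − 1 + 1 = -32, attained at (-4, 1).

-32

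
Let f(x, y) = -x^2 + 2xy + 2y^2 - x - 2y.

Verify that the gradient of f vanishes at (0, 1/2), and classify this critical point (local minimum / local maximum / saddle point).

saddle point

∇f = (-2x + 2y - 1, 2x + 4y - 2); substituting (0, 1/2) gives ∇f = (0, 0), so (0, 1/2) is indeed a critical point.
The Hessian of f is constant: H = [[-2, 2], [2, 4]].
det(H) = (-2)·4 − 2² = -12.
Since det(H) < 0, H is indefinite and the critical point is a saddle point.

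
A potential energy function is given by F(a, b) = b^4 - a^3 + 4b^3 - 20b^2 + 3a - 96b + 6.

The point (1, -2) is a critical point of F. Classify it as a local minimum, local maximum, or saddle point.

local maximum

The mixed partial ∂²F/∂a∂b is 0, so the Hessian at any point is diag(F_aa, F_bb) = diag(-6a, 4(3b^2 + 6b - 10)).
At (1, -2): H = diag(-6, -40).
Both eigenvalues are negative, so H is negative definite: a local maximum.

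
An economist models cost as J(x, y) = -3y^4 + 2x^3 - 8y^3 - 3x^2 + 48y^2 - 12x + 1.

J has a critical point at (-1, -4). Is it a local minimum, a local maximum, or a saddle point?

local maximum

The mixed partial ∂²J/∂x∂y is 0, so the Hessian at any point is diag(J_xx, J_yy) = diag(6(2x - 1), 12(-3y^2 - 4y + 8)).
At (-1, -4): H = diag(-18, -288).
Both eigenvalues are negative, so H is negative definite: a local maximum.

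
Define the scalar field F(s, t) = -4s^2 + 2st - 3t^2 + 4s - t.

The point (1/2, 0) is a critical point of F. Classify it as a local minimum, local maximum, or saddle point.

local maximum

The Hessian of F is constant: H = [[-8, 2], [2, -6]].
det(H) = (-8)·(-6) − 2² = 44.
det(H) > 0 and tr(H) = -14 < 0, so H is negative definite and the point is a local maximum.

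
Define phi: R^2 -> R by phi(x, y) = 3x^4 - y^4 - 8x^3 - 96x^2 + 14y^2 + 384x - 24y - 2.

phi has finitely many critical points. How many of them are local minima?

2

phi separates as a function of x plus a function of y, so ∇phi=0 decouples.
∂phi/∂x = 12(x - 4)(x - 2)(x + 4) = 0 at x ∈ {-4, 2, 4}; ∂phi/∂y = -4(y - 2)(y - 1)(y + 3) = 0 at y ∈ {-3, 1, 2}.
The Hessian is diagonal: diag(phi_xx, phi_yy). Second derivatives: phi_xx(-4)=576, phi_xx(2)=-144, phi_xx(4)=192; phi_yy(-3)=-80, phi_yy(1)=16, phi_yy(2)=-20.
Local minima occur where both diagonal entries positive: (-4, 1), (4, 1). Count: 2.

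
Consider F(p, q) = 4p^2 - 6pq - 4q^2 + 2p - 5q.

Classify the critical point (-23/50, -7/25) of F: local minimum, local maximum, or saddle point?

saddle point

The Hessian of F is constant: H = [[8, -6], [-6, -8]].
det(H) = 8·(-8) − (-6)² = -100.
Since det(H) < 0, H is indefinite and the critical point is a saddle point.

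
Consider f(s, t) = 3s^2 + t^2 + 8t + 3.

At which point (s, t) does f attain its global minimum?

(0, -4)

f(s,t) separates as P(s) + Q(t) + 3, so its minimum is min P + min Q + 3.
P'(s) = 6s vanishes at s ∈ {0}; Q'(t) = 2(t + 4) vanishes at t ∈ {-4}.
Local minima of P (where P''>0): P(0)=0. Local minima of Q: Q(-4)=-16.
So the global minimum of f is P(0) + Q(-4) + 3 = 0 − 16 + 3 = -13, attained at (0, -4).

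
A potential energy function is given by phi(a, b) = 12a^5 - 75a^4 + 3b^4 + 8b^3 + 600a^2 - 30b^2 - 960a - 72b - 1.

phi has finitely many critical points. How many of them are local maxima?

2

phi separates as a function of a plus a function of b, so ∇phi=0 decouples.
∂phi/∂a = 60(a - 4)(a - 2)(a - 1)(a + 2) = 0 at a ∈ {-2, 1, 2, 4}; ∂phi/∂b = 12(b - 2)(b + 1)(b + 3) = 0 at b ∈ {-3, -1, 2}.
The Hessian is diagonal: diag(phi_aa, phi_bb). Second derivatives: phi_aa(-2)=-4320, phi_aa(1)=540, phi_aa(2)=-480, phi_aa(4)=2160; phi_bb(-3)=120, phi_bb(-1)=-72, phi_bb(2)=180.
Local maxima occur where both diagonal entries negative: (-2, -1), (2, -1). Count: 2.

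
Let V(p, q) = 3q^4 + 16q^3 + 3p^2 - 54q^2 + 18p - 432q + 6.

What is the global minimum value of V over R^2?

V(p,q) separates as A(p) + B(q) + 6, so its minimum is min A + min B + 6.
A'(p) = 6p + 18 vanishes at p ∈ {-3}; B'(q) = 12(q - 3)(q + 3)(q + 4) vanishes at q ∈ {-4, -3, 3}.
Local minima of A (where A''>0): A(-3)=-27. Local minima of B: B(-4)=608, B(3)=-1107.
So the global minimum of V is A(-3) + B(3) + 6 = -27 − 1107 + 6 = -1128, attained at (-3, 3).

-1128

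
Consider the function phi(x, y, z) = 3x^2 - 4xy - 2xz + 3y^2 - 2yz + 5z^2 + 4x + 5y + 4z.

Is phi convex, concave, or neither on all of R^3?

convex

phi is quadratic, so its Hessian is the constant matrix H = [[6, -4, -2], [-4, 6, -2], [-2, -2, 10]].
Leading principal minors: 6, 20, 120.
All positive ⇒ H ≻ 0 ⇒ convex.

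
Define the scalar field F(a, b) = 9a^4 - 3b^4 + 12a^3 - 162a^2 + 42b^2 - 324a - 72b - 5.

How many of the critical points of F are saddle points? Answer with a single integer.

5

F separates as a function of a plus a function of b, so ∇F=0 decouples.
∂F/∂a = 36(a - 3)(a + 1)(a + 3) = 0 at a ∈ {-3, -1, 3}; ∂F/∂b = -12(b - 2)(b - 1)(b + 3) = 0 at b ∈ {-3, 1, 2}.
The Hessian is diagonal: diag(F_aa, F_bb). Second derivatives: F_aa(-3)=432, F_aa(-1)=-288, F_aa(3)=864; F_bb(-3)=-240, F_bb(1)=48, F_bb(2)=-60.
Saddle points occur where the two diagonal entries have opposite signs: (-3, -3), (-3, 2), (-1, 1), (3, -3), (3, 2). Count: 5.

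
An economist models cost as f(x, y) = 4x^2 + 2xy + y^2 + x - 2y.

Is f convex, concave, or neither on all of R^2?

f is quadratic, so its Hessian is the constant matrix H = [[8, 2], [2, 2]].
det(H) = 12, tr(H) = 10.
det(H) > 0 and tr(H) > 0, so H is positive definite everywhere: convex.

convex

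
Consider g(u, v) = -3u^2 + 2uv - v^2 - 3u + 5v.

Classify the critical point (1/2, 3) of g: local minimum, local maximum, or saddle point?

local maximum

The Hessian of g is constant: H = [[-6, 2], [2, -2]].
det(H) = (-6)·(-2) − 2² = 8.
det(H) > 0 and tr(H) = -8 < 0, so H is negative definite and the point is a local maximum.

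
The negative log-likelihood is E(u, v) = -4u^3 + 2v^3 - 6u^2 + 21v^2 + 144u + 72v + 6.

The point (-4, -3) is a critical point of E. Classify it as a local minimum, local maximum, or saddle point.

local minimum

The mixed partial ∂²E/∂u∂v is 0, so the Hessian at any point is diag(E_uu, E_vv) = diag(-12(2u + 1), 6(2v + 7)).
At (-4, -3): H = diag(84, 6).
Both eigenvalues are positive, so H is positive definite: a local minimum.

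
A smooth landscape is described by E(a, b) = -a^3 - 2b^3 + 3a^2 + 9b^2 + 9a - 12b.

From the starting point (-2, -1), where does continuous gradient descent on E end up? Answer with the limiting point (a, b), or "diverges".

E is separable, so gradient descent decouples: a follows -∂E/∂a, b follows -∂E/∂b.
∂E/∂a = -3(a - 3)(a + 1); at a=-2 this is -15, so a increases.
∂E/∂b = -6(b - 2)(b - 1); at b=-1 this is -36, so b increases.
a converges to its nearest critical value -1 (a local min of the a-part); b converges to 1. The iterate converges to (-1, 1).

(-1, 1)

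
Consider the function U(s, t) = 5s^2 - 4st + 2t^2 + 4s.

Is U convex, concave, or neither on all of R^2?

U is quadratic, so its Hessian is the constant matrix H = [[10, -4], [-4, 4]].
det(H) = 24, tr(H) = 14.
det(H) > 0 and tr(H) > 0, so H is positive definite everywhere: convex.

convex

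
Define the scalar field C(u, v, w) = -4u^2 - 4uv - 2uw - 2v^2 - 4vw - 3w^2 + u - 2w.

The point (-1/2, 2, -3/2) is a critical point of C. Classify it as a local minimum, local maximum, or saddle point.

The Hessian is constant: H = [[-8, -4, -2], [-4, -4, -4], [-2, -4, -6]].
Leading principal minors: Δ₁ = -8, Δ₂ = 16, Δ₃ = -16.
The minors alternate sign starting negative (−, +, −), so H is negative definite: a local maximum.

local maximum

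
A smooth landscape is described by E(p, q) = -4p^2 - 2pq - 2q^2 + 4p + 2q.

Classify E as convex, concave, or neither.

E is quadratic, so its Hessian is the constant matrix H = [[-8, -2], [-2, -4]].
det(H) = 28, tr(H) = -12.
det(H) > 0 and tr(H) < 0, so H is negative definite everywhere: concave.

concave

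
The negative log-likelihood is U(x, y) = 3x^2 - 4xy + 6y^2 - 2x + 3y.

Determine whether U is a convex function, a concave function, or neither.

convex

U is quadratic, so its Hessian is the constant matrix H = [[6, -4], [-4, 12]].
det(H) = 56, tr(H) = 18.
det(H) > 0 and tr(H) > 0, so H is positive definite everywhere: convex.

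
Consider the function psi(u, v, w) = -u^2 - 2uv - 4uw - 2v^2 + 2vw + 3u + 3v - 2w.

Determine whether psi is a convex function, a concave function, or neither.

psi is quadratic, so its Hessian is the constant matrix H = [[-2, -2, -4], [-2, -4, 2], [-4, 2, 0]].
Leading principal minors: -2, 4, 104.
Neither pattern holds ⇒ H is indefinite ⇒ neither convex nor concave.

neither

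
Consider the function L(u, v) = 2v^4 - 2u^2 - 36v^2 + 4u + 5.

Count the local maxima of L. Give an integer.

L separates as a function of u plus a function of v, so ∇L=0 decouples.
∂L/∂u = -4(u - 1) = 0 at u ∈ {1}; ∂L/∂v = 8v(v - 3)(v + 3) = 0 at v ∈ {-3, 0, 3}.
The Hessian is diagonal: diag(L_uu, L_vv). Second derivatives: L_uu(1)=-4; L_vv(-3)=144, L_vv(0)=-72, L_vv(3)=144.
Local maxima occur where both diagonal entries negative: (1, 0). Count: 1.

1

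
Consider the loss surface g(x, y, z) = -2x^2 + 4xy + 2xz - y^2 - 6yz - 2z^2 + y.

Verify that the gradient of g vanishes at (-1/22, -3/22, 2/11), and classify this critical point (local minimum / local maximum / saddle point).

∇g = (-4x + 4y + 2z, 4x - 2y - 6z + 1, 2x - 6y - 4z); substituting (-1/22, -3/22, 2/11) gives ∇g = (0, 0, 0), so (-1/22, -3/22, 2/11) is indeed a critical point.
The Hessian is constant: H = [[-4, 4, 2], [4, -2, -6], [2, -6, -4]].
Leading principal minors: Δ₁ = -4, Δ₂ = -8, Δ₃ = 88.
The minors fit neither the all-positive nor the alternating-sign pattern, so H is indefinite: a saddle point.

saddle point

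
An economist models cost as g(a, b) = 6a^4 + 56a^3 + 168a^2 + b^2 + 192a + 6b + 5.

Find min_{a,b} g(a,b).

g(a,b) separates as P(a) + Q(b) + 5, so its minimum is min P + min Q + 5.
P'(a) = 24(a + 1)(a + 2)(a + 4) vanishes at a ∈ {-4, -2, -1}; Q'(b) = 2b + 6 vanishes at b ∈ {-3}.
Local minima of P (where P''>0): P(-4)=-128, P(-1)=-74. Local minima of Q: Q(-3)=-9.
So the global minimum of g is P(-4) + Q(-3) + 5 = -128 − 9 + 5 = -132, attained at (-4, -3).

-132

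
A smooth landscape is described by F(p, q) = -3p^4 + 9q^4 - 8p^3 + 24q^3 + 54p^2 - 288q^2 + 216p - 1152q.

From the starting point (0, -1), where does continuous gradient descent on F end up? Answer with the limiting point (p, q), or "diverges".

F is separable, so gradient descent decouples: p follows -∂F/∂p, q follows -∂F/∂q.
∂F/∂p = -12(p - 3)(p + 2)(p + 3); at p=0 this is 216, so p decreases.
∂F/∂q = 36(q - 4)(q + 2)(q + 4); at q=-1 this is -540, so q increases.
p converges to its nearest critical value -2 (a local min of the p-part); q converges to 4. The iterate converges to (-2, 4).

(-2, 4)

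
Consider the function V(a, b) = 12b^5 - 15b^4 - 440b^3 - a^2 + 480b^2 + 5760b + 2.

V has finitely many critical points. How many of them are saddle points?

2

V separates as a function of a plus a function of b, so ∇V=0 decouples.
∂V/∂a = -2a = 0 at a ∈ {0}; ∂V/∂b = 60(b - 4)(b - 3)(b + 2)(b + 4) = 0 at b ∈ {-4, -2, 3, 4}.
The Hessian is diagonal: diag(V_aa, V_bb). Second derivatives: V_aa(0)=-2; V_bb(-4)=-6720, V_bb(-2)=3600, V_bb(3)=-2100, V_bb(4)=2880.
Saddle points occur where the two diagonal entries have opposite signs: (0, -2), (0, 4). Count: 2.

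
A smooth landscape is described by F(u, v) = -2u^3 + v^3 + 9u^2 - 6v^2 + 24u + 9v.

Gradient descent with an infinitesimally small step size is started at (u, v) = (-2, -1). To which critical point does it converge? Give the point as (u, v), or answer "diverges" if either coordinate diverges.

F is separable, so gradient descent decouples: u follows -∂F/∂u, v follows -∂F/∂v.
∂F/∂u = -6(u - 4)(u + 1); at u=-2 this is -36, so u increases.
∂F/∂v = 3(v - 3)(v - 1); at v=-1 this is 24, so v decreases.
The v-coordinate has no critical point in that direction and runs off to infinity.

diverges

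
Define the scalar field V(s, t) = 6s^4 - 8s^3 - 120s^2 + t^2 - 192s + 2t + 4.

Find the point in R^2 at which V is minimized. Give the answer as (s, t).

(4, -1)

V(s,t) separates as P(s) + Q(t) + 4, so its minimum is min P + min Q + 4.
P'(s) = 24(s - 4)(s + 1)(s + 2) vanishes at s ∈ {-2, -1, 4}; Q'(t) = 2(t + 1) vanishes at t ∈ {-1}.
Local minima of P (where P''>0): P(-2)=64, P(4)=-1664. Local minima of Q: Q(-1)=-1.
So the global minimum of V is P(4) + Q(-1) + 4 = -1664 − 1 + 4 = -1661, attained at (4, -1).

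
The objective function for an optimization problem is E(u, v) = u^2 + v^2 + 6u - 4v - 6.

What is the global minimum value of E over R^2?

-19

E(u,v) separates as P(u) + Q(v) − 6, so its minimum is min P + min Q − 6.
P'(u) = 2u + 6 vanishes at u ∈ {-3}; Q'(v) = 2v - 4 vanishes at v ∈ {2}.
Local minima of P (where P''>0): P(-3)=-9. Local minima of Q: Q(2)=-4.
So the global minimum of E is P(-3) + Q(2) − 6 = -9 − 4 − 6 = -19, attained at (-3, 2).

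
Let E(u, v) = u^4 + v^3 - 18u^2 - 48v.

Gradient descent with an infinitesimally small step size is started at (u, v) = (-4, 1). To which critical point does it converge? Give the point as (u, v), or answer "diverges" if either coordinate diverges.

(-3, 4)

E is separable, so gradient descent decouples: u follows -∂E/∂u, v follows -∂E/∂v.
∂E/∂u = 4u(u - 3)(u + 3); at u=-4 this is -112, so u increases.
∂E/∂v = 3(v - 4)(v + 4); at v=1 this is -45, so v increases.
u converges to its nearest critical value -3 (a local min of the u-part); v converges to 4. The iterate converges to (-3, 4).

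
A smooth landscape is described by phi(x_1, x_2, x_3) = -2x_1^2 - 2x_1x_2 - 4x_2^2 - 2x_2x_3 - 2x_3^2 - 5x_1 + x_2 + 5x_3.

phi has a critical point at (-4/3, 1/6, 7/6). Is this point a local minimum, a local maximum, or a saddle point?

local maximum

The Hessian is constant: H = [[-4, -2, 0], [-2, -8, -2], [0, -2, -4]].
Leading principal minors: Δ₁ = -4, Δ₂ = 28, Δ₃ = -96.
The minors alternate sign starting negative (−, +, −), so H is negative definite: a local maximum.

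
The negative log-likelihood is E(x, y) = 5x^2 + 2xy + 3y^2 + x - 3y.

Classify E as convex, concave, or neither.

E is quadratic, so its Hessian is the constant matrix H = [[10, 2], [2, 6]].
det(H) = 56, tr(H) = 16.
det(H) > 0 and tr(H) > 0, so H is positive definite everywhere: convex.

convex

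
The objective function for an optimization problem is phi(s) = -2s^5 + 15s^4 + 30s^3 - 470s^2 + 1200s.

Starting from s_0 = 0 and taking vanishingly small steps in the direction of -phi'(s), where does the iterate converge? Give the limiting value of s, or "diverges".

-4

phi'(s) = -10(s - 5)(s - 3)(s - 2)(s + 4), so phi'(0) = 1200.
Gradient descent moves in the -phi' direction, i.e. s is decreasing.
The nearest critical point in that direction is s = -4, where phi'' = 3780 > 0 (a local minimum). The iterate converges there.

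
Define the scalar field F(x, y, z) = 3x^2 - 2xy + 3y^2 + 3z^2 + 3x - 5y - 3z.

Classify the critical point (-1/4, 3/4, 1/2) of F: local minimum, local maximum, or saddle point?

The Hessian is constant: H = [[6, -2, 0], [-2, 6, 0], [0, 0, 6]].
Leading principal minors: Δ₁ = 6, Δ₂ = 32, Δ₃ = 192.
All leading minors are positive, so H is positive definite: a local minimum.

local minimum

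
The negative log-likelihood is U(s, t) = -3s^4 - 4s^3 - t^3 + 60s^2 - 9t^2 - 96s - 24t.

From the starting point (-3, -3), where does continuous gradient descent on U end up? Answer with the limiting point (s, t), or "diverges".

(1, -4)

U is separable, so gradient descent decouples: s follows -∂U/∂s, t follows -∂U/∂t.
∂U/∂s = -12(s - 2)(s - 1)(s + 4); at s=-3 this is -240, so s increases.
∂U/∂t = -3(t + 2)(t + 4); at t=-3 this is 3, so t decreases.
s converges to its nearest critical value 1 (a local min of the s-part); t converges to -4. The iterate converges to (1, -4).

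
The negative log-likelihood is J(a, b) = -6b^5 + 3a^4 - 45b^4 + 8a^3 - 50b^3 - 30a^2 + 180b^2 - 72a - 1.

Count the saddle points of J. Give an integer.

6

J separates as a function of a plus a function of b, so ∇J=0 decouples.
∂J/∂a = 12(a - 2)(a + 1)(a + 3) = 0 at a ∈ {-3, -1, 2}; ∂J/∂b = -30b(b - 1)(b + 3)(b + 4) = 0 at b ∈ {-4, -3, 0, 1}.
The Hessian is diagonal: diag(J_aa, J_bb). Second derivatives: J_aa(-3)=120, J_aa(-1)=-72, J_aa(2)=180; J_bb(-4)=600, J_bb(-3)=-360, J_bb(0)=360, J_bb(1)=-600.
Saddle points occur where the two diagonal entries have opposite signs: (-3, -3), (-3, 1), (-1, -4), (-1, 0), (2, -3), (2, 1). Count: 6.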